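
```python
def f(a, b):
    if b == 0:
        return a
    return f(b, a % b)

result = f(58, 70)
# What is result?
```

f(58, 70) -> f(70, 58) -> f(58, 12) -> f(12, 10) -> f(10, 2) -> f(2, 0) -> 2

Answer: 2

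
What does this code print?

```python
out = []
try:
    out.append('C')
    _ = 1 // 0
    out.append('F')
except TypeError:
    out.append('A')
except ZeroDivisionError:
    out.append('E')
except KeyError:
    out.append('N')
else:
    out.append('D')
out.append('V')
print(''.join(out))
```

Execution trace: 'C' (try body) → 'E' (except ZeroDivisionError) → 'V' (after the try/except). Output: CEV

Answer: CEV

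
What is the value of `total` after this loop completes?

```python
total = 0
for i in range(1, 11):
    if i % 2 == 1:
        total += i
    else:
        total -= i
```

Add odd, subtract even
`total` takes the values: 0 → 1 → -1 → 2 → -2 → 3 → -3 → 4 → -4 → 5 → -5

Answer: -5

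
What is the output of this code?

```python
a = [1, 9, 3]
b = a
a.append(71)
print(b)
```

Key concept: basic list aliasing.
Step by step:
`a = [1, 9, 3]` → a = [1, 9, 3]
`b = a` → b = [1, 9, 3] (same object as a)
`a.append(71)` → a = [1, 9, 3, 71] (same object as b); b = [1, 9, 3, 71] (same object as a)
`print(b)` → prints [1, 9, 3, 71]

Answer: [1, 9, 3, 71]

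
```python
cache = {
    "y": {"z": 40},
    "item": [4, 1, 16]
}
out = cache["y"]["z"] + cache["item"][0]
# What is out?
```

Trace:
`cache = { ...` → cache = {'y': {'z': 40}, 'item': [4, 1, 16]}
`out = cache["y"]["z"] + cache["item"][0]` → out = 44
So out = 44

Answer: 44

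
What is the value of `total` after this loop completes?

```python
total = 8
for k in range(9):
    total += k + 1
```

Start at 8, add 1 to 9 = 53
`total` takes the values: 8 → 9 → 11 → 14 → 18 → 23 → 29 → 36 → 44 → 53

Answer: 53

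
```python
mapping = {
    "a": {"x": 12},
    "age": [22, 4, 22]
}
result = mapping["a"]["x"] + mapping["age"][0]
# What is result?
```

Trace:
`mapping = { ...` → mapping = {'a': {'x': 12}, 'age': [22, 4, 22]}
`result = mapping["a"]["x"] + mapping["age"][0]` → result = 34
So result = 34

Answer: 34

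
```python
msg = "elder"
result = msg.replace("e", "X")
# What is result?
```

Trace:
`msg = "elder"` → msg = 'elder'
`result = msg.replace("e", "X")` → result = 'XldXr'
So result = 'XldXr'

Answer: 'XldXr'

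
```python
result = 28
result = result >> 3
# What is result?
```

Trace:
`result = 28` → result = 28
`result = result >> 3` → result = 3
So result = 3

Answer: 3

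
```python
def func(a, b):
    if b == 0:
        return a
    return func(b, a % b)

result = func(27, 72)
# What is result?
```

func(27, 72) -> func(72, 27) -> func(27, 18) -> func(18, 9) -> func(9, 0) -> 9

Answer: 9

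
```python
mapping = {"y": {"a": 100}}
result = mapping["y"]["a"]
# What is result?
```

Trace:
`mapping = {"y": {"a": 100}}` → mapping = {'y': {'a': 100}}
`result = mapping["y"]["a"]` → result = 100
So result = 100

Answer: 100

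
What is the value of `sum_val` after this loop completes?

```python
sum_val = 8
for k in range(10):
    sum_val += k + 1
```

Start at 8, add 1 to 10 = 63
`sum_val` takes the values: 8 → 9 → 11 → 14 → 18 → 23 → 29 → 36 → 44 → 53 → 63

Answer: 63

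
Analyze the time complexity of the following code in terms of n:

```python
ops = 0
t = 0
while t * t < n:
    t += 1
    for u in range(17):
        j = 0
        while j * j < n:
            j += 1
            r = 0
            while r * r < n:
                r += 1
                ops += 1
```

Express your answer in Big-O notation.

Each loop level contributes: √n × 1 × √n × √n. Multiplying the contributions gives O(n√n).

Answer: O(n√n)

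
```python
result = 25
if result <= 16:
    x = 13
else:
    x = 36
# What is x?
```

Trace:
`result = 25` → result = 25
`if result <= 16: ...` → result <= 16 is False, take else branch → x = 36
So x = 36

Answer: 36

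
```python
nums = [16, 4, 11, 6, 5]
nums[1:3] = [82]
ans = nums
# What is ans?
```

Trace:
`nums = [16, 4, 11, 6, 5]` → nums = [16, 4, 11, 6, 5]
`nums[1:3] = [82]` → nums = [16, 82, 6, 5]
`ans = nums` → ans = [16, 82, 6, 5]
So ans = [16, 82, 6, 5]

Answer: [16, 82, 6, 5]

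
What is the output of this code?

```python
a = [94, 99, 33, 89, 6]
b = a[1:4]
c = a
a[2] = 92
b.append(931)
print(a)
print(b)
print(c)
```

Key concept: slice vs alias.
Step by step:
`a = [94, 99, 33, 89, 6]` → a = [94, 99, 33, 89, 6]
`b = a[1:4]` → b = [99, 33, 89]
`c = a` → c = [94, 99, 33, 89, 6] (same object as a)
`a[2] = 92` → a = [94, 99, 92, 89, 6] (same object as c); c = [94, 99, 92, 89, 6] (same object as a)
`b.append(931)` → b = [99, 33, 89, 931]
`print(a)` → prints [94, 99, 92, 89, 6]
`print(b)` → prints [99, 33, 89, 931]
`print(c)` → prints [94, 99, 92, 89, 6]

Answer:
[94, 99, 92, 89, 6]
[99, 33, 89, 931]
[94, 99, 92, 89, 6]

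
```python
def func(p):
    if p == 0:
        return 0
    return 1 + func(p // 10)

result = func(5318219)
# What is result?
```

Count of digits of 5318219: 7

Answer: 7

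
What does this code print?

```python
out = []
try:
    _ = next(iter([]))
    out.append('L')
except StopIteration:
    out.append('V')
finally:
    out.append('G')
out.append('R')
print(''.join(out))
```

Execution trace: 'V' (except StopIteration) → 'G' (finally) → 'R' (after the try/except). Output: VGR

Answer: VGR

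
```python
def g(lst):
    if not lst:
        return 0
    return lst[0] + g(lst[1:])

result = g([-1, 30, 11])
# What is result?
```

(-1) + 30 + 11 + 0 = 40

Answer: 40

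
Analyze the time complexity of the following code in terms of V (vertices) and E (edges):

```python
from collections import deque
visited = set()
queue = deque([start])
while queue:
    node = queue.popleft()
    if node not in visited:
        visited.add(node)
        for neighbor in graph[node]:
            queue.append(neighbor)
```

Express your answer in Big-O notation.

This is Breadth-first search on a graph. Time complexity: O(V + E).

Answer: O(V + E)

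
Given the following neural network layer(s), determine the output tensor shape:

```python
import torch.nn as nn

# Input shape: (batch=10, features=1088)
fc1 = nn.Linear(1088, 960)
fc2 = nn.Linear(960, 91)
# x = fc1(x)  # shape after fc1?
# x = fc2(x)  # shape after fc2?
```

Input: (10, 1088) -> after fc1: (10, 960) -> Output: (10, 91)

Answer: (10, 91)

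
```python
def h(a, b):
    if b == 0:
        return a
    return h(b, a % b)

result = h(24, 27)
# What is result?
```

h(24, 27) -> h(27, 24) -> h(24, 3) -> h(3, 0) -> 3

Answer: 3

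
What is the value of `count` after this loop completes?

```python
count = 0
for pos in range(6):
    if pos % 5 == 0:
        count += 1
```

Count numbers divisible by 5 in range(6)
`count` takes the values: 0 → 1 → 2

Answer: 2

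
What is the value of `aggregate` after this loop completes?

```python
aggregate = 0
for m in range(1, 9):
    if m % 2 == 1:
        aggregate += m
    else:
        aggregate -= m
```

Add odd, subtract even
`aggregate` takes the values: 0 → 1 → -1 → 2 → -2 → 3 → -3 → 4 → -4

Answer: -4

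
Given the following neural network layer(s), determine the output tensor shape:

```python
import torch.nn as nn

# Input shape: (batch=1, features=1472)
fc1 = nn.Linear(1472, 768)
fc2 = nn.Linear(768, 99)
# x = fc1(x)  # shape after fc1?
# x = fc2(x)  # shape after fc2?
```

Input: (1, 1472) -> after fc1: (1, 768) -> Output: (1, 99)

Answer: (1, 99)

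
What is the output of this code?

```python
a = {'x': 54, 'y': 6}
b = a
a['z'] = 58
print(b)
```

Key concept: dict aliasing.
Step by step:
`a = {'x': 54, 'y': 6}` → a = {'x': 54, 'y': 6}
`b = a` → b = {'x': 54, 'y': 6} (same object as a)
`a['z'] = 58` → a = {'x': 54, 'y': 6, 'z': 58} (same object as b); b = {'x': 54, 'y': 6, 'z': 58} (same object as a)
`print(b)` → prints {'x': 54, 'y': 6, 'z': 58}

Answer: {'x': 54, 'y': 6, 'z': 58}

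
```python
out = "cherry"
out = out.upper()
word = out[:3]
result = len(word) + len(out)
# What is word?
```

Trace:
`out = "cherry"` → out = 'cherry'
`out = out.upper()` → out = 'CHERRY'
`word = out[:3]` → word = 'CHE'
`result = len(word) + len(out)` → result = 9
So word = 'CHE'

Answer: 'CHE'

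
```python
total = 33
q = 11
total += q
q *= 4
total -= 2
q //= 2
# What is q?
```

Trace:
`total = 33` → total = 33
`q = 11` → q = 11
`total += q` → total = 44
`q *= 4` → q = 44
`total -= 2` → total = 42
`q //= 2` → q = 22
So q = 22

Answer: 22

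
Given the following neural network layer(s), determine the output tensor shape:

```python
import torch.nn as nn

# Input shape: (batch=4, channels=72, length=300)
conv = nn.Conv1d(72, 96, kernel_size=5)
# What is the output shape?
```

Input: (4, 72, 300) -> Output: (4, 96, 296)

Answer: (4, 96, 296)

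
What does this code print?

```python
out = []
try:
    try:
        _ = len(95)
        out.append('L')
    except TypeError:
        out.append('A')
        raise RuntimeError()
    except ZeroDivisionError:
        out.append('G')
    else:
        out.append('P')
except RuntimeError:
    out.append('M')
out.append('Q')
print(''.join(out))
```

Execution trace: 'A' (inner except TypeError) → 'M' (outer except RuntimeError) → 'Q' (after the try/except). Output: AMQ

Answer: AMQ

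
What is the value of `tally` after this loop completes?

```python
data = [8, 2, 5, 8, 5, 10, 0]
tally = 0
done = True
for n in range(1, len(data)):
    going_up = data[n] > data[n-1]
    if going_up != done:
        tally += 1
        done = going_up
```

Count direction changes in [8, 2, 5, 8, 5, 10, 0]
`tally` takes the values: 0 → 1 → 2 → 3 → 4 → 5

Answer: 5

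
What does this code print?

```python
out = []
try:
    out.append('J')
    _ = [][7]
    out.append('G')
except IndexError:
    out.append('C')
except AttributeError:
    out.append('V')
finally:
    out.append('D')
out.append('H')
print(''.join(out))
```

Execution trace: 'J' (try body) → 'C' (except IndexError) → 'D' (finally) → 'H' (after the try/except). Output: JCDH

Answer: JCDH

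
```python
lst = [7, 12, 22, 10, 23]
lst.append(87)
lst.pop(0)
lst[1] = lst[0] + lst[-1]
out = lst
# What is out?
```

Trace:
`lst = [7, 12, 22, 10, 23]` → lst = [7, 12, 22, 10, 23]
`lst.append(87)` → lst = [7, 12, 22, 10, 23, 87]
`lst.pop(0)` → lst = [12, 22, 10, 23, 87]
`lst[1] = lst[0] + lst[-1]` → lst = [12, 99, 10, 23, 87]
`out = lst` → out = [12, 99, 10, 23, 87]
So out = [12, 99, 10, 23, 87]

Answer: [12, 99, 10, 23, 87]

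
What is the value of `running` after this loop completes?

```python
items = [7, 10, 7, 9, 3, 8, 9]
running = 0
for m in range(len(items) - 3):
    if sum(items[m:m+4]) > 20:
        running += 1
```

Count windows with sum > 20
`running` takes the values: 0 → 1 → 2 → 3 → 4

Answer: 4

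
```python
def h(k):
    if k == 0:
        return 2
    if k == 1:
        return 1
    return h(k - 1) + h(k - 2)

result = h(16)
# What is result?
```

Build up from base cases: h(0)=2, h(1)=1, h(2)=3, h(3)=4, h(4)=7, h(5)=11, h(6)=18, ..., h(16)=2207

Answer: 2207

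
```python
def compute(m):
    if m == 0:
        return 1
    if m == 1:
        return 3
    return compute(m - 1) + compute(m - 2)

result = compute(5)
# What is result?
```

Build up from base cases: compute(0)=1, compute(1)=3, compute(2)=4, compute(3)=7, compute(4)=11, compute(5)=18

Answer: 18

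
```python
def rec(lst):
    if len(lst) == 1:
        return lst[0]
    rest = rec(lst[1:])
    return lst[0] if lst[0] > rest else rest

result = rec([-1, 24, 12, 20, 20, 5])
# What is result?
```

Recursive max over [-1, 24, 12, 20, 20, 5] = 24

Answer: 24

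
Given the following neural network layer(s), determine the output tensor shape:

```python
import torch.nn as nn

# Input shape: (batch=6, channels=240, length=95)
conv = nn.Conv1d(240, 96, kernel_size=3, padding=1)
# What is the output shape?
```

Input: (6, 240, 95) -> Output: (6, 96, 95)

Answer: (6, 96, 95)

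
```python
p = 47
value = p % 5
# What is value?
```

Trace:
`p = 47` → p = 47
`value = p % 5` → value = 2
So value = 2

Answer: 2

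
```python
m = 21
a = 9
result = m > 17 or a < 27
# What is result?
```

Trace:
`m = 21` → m = 21
`a = 9` → a = 9
`result = m > 17 or a < 27` → result = True
So result = True

Answer: True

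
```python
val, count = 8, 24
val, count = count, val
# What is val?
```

Trace:
`val, count = 8, 24` → val = 8; count = 24
`val, count = count, val` → val = 24; count = 8
So val = 24

Answer: 24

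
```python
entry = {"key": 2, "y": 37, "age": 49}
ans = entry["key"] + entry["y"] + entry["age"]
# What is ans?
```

Trace:
`entry = {"key": 2, "y": 37, "age": 49}` → entry = {'key': 2, 'y': 37, 'age': 49}
`ans = entry["key"] + entry["y"] + entry["age"]` → ans = 88
So ans = 88

Answer: 88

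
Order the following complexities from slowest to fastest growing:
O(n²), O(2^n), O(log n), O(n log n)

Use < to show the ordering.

Ordered by growth rate: O(log n) < O(n log n) < O(n²) < O(2^n)

Answer: O(log n) < O(n log n) < O(n²) < O(2^n)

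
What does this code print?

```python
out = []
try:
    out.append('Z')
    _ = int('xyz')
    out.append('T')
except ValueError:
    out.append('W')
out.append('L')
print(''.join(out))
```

Execution trace: 'Z' (try body) → 'W' (except ValueError) → 'L' (after the try/except). Output: ZWL

Answer: ZWL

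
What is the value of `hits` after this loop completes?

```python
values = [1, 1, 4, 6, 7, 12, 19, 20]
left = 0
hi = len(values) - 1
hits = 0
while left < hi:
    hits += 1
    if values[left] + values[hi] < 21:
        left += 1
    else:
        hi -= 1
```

Steps to find pair summing to 21
`hits` takes the values: 0 → 1 → 2 → 3 → 4 → 5 → 6 → 7

Answer: 7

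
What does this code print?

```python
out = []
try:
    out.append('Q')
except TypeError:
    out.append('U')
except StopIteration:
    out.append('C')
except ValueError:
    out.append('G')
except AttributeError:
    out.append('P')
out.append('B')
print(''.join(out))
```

Execution trace: 'Q' (try body, no exception) → 'B' (after the try/except). Output: QB

Answer: QB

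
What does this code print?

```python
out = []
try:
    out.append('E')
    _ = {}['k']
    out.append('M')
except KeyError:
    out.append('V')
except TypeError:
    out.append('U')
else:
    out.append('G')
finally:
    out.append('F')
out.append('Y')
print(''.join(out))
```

Execution trace: 'E' (try body) → 'V' (except KeyError) → 'F' (finally) → 'Y' (after the try/except). Output: EVFY

Answer: EVFY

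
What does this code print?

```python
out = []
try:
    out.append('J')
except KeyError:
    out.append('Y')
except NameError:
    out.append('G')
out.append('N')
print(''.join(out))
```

Execution trace: 'J' (try body, no exception) → 'N' (after the try/except). Output: JN

Answer: JN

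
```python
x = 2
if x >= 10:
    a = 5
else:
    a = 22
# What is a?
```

Trace:
`x = 2` → x = 2
`if x >= 10: ...` → x >= 10 is False, take else branch → a = 22
So a = 22

Answer: 22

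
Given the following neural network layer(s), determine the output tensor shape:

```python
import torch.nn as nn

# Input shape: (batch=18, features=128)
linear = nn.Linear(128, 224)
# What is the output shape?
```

Input: (18, 128) -> Output: (18, 224)

Answer: (18, 224)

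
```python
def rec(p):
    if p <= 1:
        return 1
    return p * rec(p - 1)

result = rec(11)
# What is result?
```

rec(11) = 11 * 10 * 9 * 8 * 7 * 6 * 5 * 4 * 3 * 2 * 1 = 39916800

Answer: 39916800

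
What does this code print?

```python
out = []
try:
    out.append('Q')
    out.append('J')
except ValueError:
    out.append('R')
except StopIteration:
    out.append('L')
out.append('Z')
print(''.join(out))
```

Execution trace: 'Q' (try body) → 'J' (try body, no exception) → 'Z' (after the try/except). Output: QJZ

Answer: QJZ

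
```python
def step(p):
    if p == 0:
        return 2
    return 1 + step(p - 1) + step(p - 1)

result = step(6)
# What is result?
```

step(p) = 1 + 2·step(p-1), step(0)=2. Closed form: (2+1)·2^6 - 1 = 191.

Answer: 191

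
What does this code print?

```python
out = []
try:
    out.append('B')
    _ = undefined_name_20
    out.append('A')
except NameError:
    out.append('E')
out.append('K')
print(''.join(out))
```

Execution trace: 'B' (try body) → 'E' (except NameError) → 'K' (after the try/except). Output: BEK

Answer: BEK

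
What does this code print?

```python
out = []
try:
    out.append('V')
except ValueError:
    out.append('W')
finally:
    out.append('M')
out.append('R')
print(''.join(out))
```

Execution trace: 'V' (try body, no exception) → 'M' (finally) → 'R' (after the try/except). Output: VMR

Answer: VMR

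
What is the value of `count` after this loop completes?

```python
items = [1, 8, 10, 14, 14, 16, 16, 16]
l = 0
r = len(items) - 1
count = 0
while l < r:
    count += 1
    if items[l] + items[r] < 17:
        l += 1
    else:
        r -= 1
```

Steps to find pair summing to 17
`count` takes the values: 0 → 1 → 2 → 3 → 4 → 5 → 6 → 7

Answer: 7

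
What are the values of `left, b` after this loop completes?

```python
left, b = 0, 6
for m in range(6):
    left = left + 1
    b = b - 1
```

left goes 0→6, b goes 6→0
`left, b` takes the values: (0, 6) → (1, 6) → (1, 5) → (2, 5) → (2, 4) → (3, 4) → (3, 3) → (4, 3) → (4, 2) → (5, 2) → (5, 1) → (6, 1) → (6, 0)

Answer: 6, 0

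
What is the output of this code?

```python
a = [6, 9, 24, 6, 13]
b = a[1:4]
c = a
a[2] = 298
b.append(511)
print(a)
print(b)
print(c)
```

Key concept: slice vs alias.
Step by step:
`a = [6, 9, 24, 6, 13]` → a = [6, 9, 24, 6, 13]
`b = a[1:4]` → b = [9, 24, 6]
`c = a` → c = [6, 9, 24, 6, 13] (same object as a)
`a[2] = 298` → a = [6, 9, 298, 6, 13] (same object as c); c = [6, 9, 298, 6, 13] (same object as a)
`b.append(511)` → b = [9, 24, 6, 511]
`print(a)` → prints [6, 9, 298, 6, 13]
`print(b)` → prints [9, 24, 6, 511]
`print(c)` → prints [6, 9, 298, 6, 13]

Answer:
[6, 9, 298, 6, 13]
[9, 24, 6, 511]
[6, 9, 298, 6, 13]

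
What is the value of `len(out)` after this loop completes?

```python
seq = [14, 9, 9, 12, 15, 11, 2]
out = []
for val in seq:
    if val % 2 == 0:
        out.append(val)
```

Count even numbers in [14, 9, 9, 12, 15, 11, 2]
`out` takes the values: [] → [14] → [14, 12] → [14, 12, 2]
So `len(out)` = 3

Answer: 3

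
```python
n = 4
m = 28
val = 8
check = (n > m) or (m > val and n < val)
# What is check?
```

Trace:
`n = 4` → n = 4
`m = 28` → m = 28
`val = 8` → val = 8
`check = (n > m) or (m > val and n < val)` → check = True
So check = True

Answer: True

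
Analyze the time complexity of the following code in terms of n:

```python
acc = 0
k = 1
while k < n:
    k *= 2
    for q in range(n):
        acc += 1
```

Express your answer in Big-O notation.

Each loop level contributes: log n × n. Multiplying the contributions gives O(n log n).

Answer: O(n log n)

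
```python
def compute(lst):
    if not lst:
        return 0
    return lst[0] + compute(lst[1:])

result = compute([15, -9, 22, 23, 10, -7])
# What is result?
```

15 + (-9) + 22 + 23 + 10 + (-7) + 0 = 54

Answer: 54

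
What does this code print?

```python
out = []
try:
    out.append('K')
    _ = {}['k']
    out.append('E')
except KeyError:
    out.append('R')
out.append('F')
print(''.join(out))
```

Execution trace: 'K' (try body) → 'R' (except KeyError) → 'F' (after the try/except). Output: KRF

Answer: KRF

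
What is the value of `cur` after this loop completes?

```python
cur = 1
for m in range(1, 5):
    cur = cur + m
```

Start at 1, add 1 through 4
`cur` takes the values: 1 → 2 → 4 → 7 → 11

Answer: 11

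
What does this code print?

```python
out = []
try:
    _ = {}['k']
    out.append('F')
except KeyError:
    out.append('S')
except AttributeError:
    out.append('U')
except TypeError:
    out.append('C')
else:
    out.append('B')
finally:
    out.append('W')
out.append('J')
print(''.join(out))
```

Execution trace: 'S' (except KeyError) → 'W' (finally) → 'J' (after the try/except). Output: SWJ

Answer: SWJ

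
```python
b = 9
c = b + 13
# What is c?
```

Trace:
`b = 9` → b = 9
`c = b + 13` → c = 22
So c = 22

Answer: 22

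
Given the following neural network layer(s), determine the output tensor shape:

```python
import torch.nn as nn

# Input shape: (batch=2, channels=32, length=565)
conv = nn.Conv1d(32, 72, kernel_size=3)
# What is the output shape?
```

Input: (2, 32, 565) -> Output: (2, 72, 563)

Answer: (2, 72, 563)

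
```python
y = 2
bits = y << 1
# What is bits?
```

Trace:
`y = 2` → y = 2
`bits = y << 1` → bits = 4
So bits = 4

Answer: 4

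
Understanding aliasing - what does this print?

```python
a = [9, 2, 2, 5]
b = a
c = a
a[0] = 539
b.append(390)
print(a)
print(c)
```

Key concept: multiple aliases.
Step by step:
`a = [9, 2, 2, 5]` → a = [9, 2, 2, 5]
`b = a` → b = [9, 2, 2, 5] (same object as a)
`c = a` → c = [9, 2, 2, 5] (same object as a, b)
`a[0] = 539` → a = [539, 2, 2, 5] (same object as b, c); b = [539, 2, 2, 5] (same object as a, c); c = [539, 2, 2, 5] (same object as a, b)
`b.append(390)` → a = [539, 2, 2, 5, 390] (same object as b, c); b = [539, 2, 2, 5, 390] (same object as a, c); c = [539, 2, 2, 5, 390] (same object as a, b)
`print(a)` → prints [539, 2, 2, 5, 390]
`print(c)` → prints [539, 2, 2, 5, 390]

Answer:
[539, 2, 2, 5, 390]
[539, 2, 2, 5, 390]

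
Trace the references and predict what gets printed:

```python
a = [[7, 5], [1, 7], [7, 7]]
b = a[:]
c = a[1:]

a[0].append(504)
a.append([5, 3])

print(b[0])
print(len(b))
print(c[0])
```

Key concept: slice with nested mutation.
Step by step:
`a = [[7, 5], [1, 7], [7, 7]]` → a = [[7, 5], [1, 7], [7, 7]]
`b = a[:]` → b = [[7, 5], [1, 7], [7, 7]]
`c = a[1:]` → c = [[1, 7], [7, 7]]
`a[0].append(504)` → a = [[7, 5, 504], [1, 7], [7, 7]]; b = [[7, 5, 504], [1, 7], [7, 7]]
`a.append([5, 3])` → a = [[7, 5, 504], [1, 7], [7, 7], [5, 3]]
`print(b[0])` → prints [7, 5, 504]
`print(len(b))` → prints 3
`print(c[0])` → prints [1, 7]

Answer:
[7, 5, 504]
3
[1, 7]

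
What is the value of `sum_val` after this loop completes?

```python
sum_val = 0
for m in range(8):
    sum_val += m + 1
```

Start at 0, add 1 to 8 = 36
`sum_val` takes the values: 0 → 1 → 3 → 6 → 10 → 15 → 21 → 28 → 36

Answer: 36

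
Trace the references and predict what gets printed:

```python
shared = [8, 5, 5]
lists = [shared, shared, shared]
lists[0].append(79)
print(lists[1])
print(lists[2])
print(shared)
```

Key concept: list of same reference.
Step by step:
`shared = [8, 5, 5]` → shared = [8, 5, 5]
`lists = [shared, shared, shared]` → lists = [[8, 5, 5], [8, 5, 5], [8, 5, 5]]
`lists[0].append(79)` → shared = [8, 5, 5, 79]; lists = [[8, 5, 5, 79], [8, 5, 5, 79], [8, 5, 5, 79]]
`print(lists[1])` → prints [8, 5, 5, 79]
`print(lists[2])` → prints [8, 5, 5, 79]
`print(shared)` → prints [8, 5, 5, 79]

Answer:
[8, 5, 5, 79]
[8, 5, 5, 79]
[8, 5, 5, 79]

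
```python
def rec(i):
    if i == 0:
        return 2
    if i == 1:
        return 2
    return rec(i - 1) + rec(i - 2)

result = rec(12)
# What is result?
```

Build up from base cases: rec(0)=2, rec(1)=2, rec(2)=4, rec(3)=6, rec(4)=10, rec(5)=16, rec(6)=26, ..., rec(12)=466

Answer: 466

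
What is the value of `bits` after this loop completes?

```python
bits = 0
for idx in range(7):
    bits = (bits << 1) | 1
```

Build 7 consecutive 1-bits: 0b1111111
`bits` takes the values: 0 → 1 → 3 → 7 → 15 → 31 → 63 → 127

Answer: 127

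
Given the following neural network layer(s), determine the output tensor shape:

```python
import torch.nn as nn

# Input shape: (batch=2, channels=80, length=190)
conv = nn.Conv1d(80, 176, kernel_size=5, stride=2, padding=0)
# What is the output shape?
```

Input: (2, 80, 190) -> Output: (2, 176, 93)

Answer: (2, 176, 93)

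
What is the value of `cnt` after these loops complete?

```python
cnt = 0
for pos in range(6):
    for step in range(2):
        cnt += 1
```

6 * 2 = 12
`cnt` takes the values: 0 → 1 → 2 → 3 → 4 → 5 → 6 → 7 → 8 → 9 → 10 → 11 → 12

Answer: 12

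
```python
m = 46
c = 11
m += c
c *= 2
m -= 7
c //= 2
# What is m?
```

Trace:
`m = 46` → m = 46
`c = 11` → c = 11
`m += c` → m = 57
`c *= 2` → c = 22
`m -= 7` → m = 50
`c //= 2` → c = 11
So m = 50

Answer: 50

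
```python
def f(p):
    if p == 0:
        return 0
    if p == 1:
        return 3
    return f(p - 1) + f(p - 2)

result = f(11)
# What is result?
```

Build up from base cases: f(0)=0, f(1)=3, f(2)=3, f(3)=6, f(4)=9, f(5)=15, f(6)=24, ..., f(11)=267

Answer: 267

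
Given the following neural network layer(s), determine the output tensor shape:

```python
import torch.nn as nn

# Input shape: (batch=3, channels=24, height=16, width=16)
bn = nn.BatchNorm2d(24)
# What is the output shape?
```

Input: (3, 24, 16, 16) -> Output: (3, 24, 16, 16)

Answer: (3, 24, 16, 16)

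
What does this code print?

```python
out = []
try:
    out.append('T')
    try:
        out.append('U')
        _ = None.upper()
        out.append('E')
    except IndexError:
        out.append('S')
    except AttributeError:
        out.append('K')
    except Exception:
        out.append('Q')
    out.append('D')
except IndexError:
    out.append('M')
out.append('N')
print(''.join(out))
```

Execution trace: 'T' (try body) → 'U' (inner try body) → 'K' (inner except AttributeError) → 'D' (try body, no exception) → 'N' (after the try/except). Output: TUKDN

Answer: TUKDN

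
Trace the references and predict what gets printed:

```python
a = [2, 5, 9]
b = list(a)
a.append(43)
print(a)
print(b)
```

Key concept: list() constructor creates copy.
Step by step:
`a = [2, 5, 9]` → a = [2, 5, 9]
`b = list(a)` → b = [2, 5, 9]
`a.append(43)` → a = [2, 5, 9, 43]
`print(a)` → prints [2, 5, 9, 43]
`print(b)` → prints [2, 5, 9]

Answer:
[2, 5, 9, 43]
[2, 5, 9]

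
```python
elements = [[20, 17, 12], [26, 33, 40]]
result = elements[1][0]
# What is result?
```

Trace:
`elements = [[20, 17, 12], [26, 33, 40]]` → elements = [[20, 17, 12], [26, 33, 40]]
`result = elements[1][0]` → result = 26
So result = 26

Answer: 26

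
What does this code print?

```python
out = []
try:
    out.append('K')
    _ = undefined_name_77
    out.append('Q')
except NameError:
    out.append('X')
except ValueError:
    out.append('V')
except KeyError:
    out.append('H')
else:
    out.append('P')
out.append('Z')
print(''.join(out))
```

Execution trace: 'K' (try body) → 'X' (except NameError) → 'Z' (after the try/except). Output: KXZ

Answer: KXZ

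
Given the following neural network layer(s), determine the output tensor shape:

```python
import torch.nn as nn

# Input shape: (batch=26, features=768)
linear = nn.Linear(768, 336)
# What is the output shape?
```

Input: (26, 768) -> Output: (26, 336)

Answer: (26, 336)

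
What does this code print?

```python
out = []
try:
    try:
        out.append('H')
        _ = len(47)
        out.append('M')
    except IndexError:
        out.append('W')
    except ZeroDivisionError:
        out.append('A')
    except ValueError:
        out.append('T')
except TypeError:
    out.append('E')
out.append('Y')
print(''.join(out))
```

Execution trace: 'H' (try body) → 'E' (outer except TypeError) → 'Y' (after the try/except). Output: HEY

Answer: HEY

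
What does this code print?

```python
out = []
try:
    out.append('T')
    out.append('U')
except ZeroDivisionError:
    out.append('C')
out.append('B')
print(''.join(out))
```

Execution trace: 'T' (try body) → 'U' (try body, no exception) → 'B' (after the try/except). Output: TUB

Answer: TUB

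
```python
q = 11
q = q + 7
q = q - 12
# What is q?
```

Trace:
`q = 11` → q = 11
`q = q + 7` → q = 18
`q = q - 12` → q = 6
So q = 6

Answer: 6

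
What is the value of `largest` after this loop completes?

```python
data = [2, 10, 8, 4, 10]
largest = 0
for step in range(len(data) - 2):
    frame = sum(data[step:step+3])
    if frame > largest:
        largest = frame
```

Max sum of 3-element window in [2, 10, 8, 4, 10]
`largest` takes the values: 0 → 20 → 22

Answer: 22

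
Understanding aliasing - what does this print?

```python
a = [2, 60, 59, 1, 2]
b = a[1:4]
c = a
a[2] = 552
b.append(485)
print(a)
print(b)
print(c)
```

Key concept: slice vs alias.
Step by step:
`a = [2, 60, 59, 1, 2]` → a = [2, 60, 59, 1, 2]
`b = a[1:4]` → b = [60, 59, 1]
`c = a` → c = [2, 60, 59, 1, 2] (same object as a)
`a[2] = 552` → a = [2, 60, 552, 1, 2] (same object as c); c = [2, 60, 552, 1, 2] (same object as a)
`b.append(485)` → b = [60, 59, 1, 485]
`print(a)` → prints [2, 60, 552, 1, 2]
`print(b)` → prints [60, 59, 1, 485]
`print(c)` → prints [2, 60, 552, 1, 2]

Answer:
[2, 60, 552, 1, 2]
[60, 59, 1, 485]
[2, 60, 552, 1, 2]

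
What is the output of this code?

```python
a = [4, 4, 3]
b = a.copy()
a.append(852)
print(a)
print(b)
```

Key concept: list.copy() creates independent copy.
Step by step:
`a = [4, 4, 3]` → a = [4, 4, 3]
`b = a.copy()` → b = [4, 4, 3]
`a.append(852)` → a = [4, 4, 3, 852]
`print(a)` → prints [4, 4, 3, 852]
`print(b)` → prints [4, 4, 3]

Answer:
[4, 4, 3, 852]
[4, 4, 3]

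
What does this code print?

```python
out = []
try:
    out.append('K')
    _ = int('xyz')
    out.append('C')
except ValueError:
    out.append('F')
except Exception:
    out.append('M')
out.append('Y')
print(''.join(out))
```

Execution trace: 'K' (try body) → 'F' (except ValueError) → 'Y' (after the try/except). Output: KFY

Answer: KFY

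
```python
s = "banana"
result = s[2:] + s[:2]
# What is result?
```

Trace:
`s = "banana"` → s = 'banana'
`result = s[2:] + s[:2]` → result = 'nanaba'
So result = 'nanaba'

Answer: 'nanaba'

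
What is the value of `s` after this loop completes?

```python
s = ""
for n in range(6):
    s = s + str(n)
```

Concatenate digits 0 to 5
`s` takes the values: "" → "0" → "01" → "012" → "0123" → "01234" → "012345"

Answer: "012345"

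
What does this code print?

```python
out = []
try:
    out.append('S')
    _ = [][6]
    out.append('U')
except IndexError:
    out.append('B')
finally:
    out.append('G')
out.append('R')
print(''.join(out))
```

Execution trace: 'S' (try body) → 'B' (except IndexError) → 'G' (finally) → 'R' (after the try/except). Output: SBGR

Answer: SBGR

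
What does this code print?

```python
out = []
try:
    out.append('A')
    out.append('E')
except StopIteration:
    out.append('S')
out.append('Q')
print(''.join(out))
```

Execution trace: 'A' (try body) → 'E' (try body, no exception) → 'Q' (after the try/except). Output: AEQ

Answer: AEQ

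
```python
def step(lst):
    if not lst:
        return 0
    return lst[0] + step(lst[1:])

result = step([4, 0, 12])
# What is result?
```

4 + 0 + 12 + 0 = 16

Answer: 16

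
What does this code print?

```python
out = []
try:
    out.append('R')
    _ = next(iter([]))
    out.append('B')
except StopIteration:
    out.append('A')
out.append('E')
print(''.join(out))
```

Execution trace: 'R' (try body) → 'A' (except StopIteration) → 'E' (after the try/except). Output: RAE

Answer: RAE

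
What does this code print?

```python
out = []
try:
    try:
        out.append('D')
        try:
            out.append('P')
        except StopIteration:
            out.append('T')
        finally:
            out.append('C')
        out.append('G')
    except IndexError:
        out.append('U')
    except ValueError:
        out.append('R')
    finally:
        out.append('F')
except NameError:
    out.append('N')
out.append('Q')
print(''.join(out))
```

Execution trace: 'D' (try body) → 'P' (inner try body, no exception) → 'C' (inner finally) → 'G' (try body, no exception) → 'F' (finally) → 'Q' (after the try/except). Output: DPCGFQ

Answer: DPCGFQ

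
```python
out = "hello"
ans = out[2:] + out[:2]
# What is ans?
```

Trace:
`out = "hello"` → out = 'hello'
`ans = out[2:] + out[:2]` → ans = 'llohe'
So ans = 'llohe'

Answer: 'llohe'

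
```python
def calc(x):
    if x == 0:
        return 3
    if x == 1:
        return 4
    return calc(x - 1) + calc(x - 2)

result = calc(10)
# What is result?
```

Build up from base cases: calc(0)=3, calc(1)=4, calc(2)=7, calc(3)=11, calc(4)=18, calc(5)=29, calc(6)=47, ..., calc(10)=322

Answer: 322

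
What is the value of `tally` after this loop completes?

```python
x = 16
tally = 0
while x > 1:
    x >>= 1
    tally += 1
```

Count right shifts until 1
`tally` takes the values: 0 → 1 → 2 → 3 → 4

Answer: 4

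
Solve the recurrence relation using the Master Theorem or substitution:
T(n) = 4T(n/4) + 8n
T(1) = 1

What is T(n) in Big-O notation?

By Master Theorem: a=4, b=4, f(n)=8n. Since log_4(4) = 1 and f(n) = Θ(n^1), Case 2 applies. T(n) = O(n log n).

Answer: O(n log n)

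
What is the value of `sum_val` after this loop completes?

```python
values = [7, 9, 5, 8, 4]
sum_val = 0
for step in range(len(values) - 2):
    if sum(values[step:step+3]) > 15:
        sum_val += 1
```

Count windows with sum > 15
`sum_val` takes the values: 0 → 1 → 2 → 3

Answer: 3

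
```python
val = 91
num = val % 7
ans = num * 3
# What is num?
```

Trace:
`val = 91` → val = 91
`num = val % 7` → num = 0
`ans = num * 3` → ans = 0
So num = 0

Answer: 0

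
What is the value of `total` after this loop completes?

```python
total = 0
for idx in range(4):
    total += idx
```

Sum of 0 to 3 = 6
`total` takes the values: 0 → 1 → 3 → 6

Answer: 6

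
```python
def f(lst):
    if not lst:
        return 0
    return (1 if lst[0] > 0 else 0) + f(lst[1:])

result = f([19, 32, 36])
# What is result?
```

Count of positive elements in [19, 32, 36] = 3

Answer: 3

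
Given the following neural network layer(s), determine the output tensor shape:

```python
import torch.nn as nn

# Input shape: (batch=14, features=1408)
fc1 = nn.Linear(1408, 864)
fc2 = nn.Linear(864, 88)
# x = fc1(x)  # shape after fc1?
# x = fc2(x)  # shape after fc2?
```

Input: (14, 1408) -> after fc1: (14, 864) -> Output: (14, 88)

Answer: (14, 88)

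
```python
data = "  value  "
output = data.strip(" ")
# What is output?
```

Trace:
`data = "  value  "` → data = '  value  '
`output = data.strip(" ")` → output = 'value'
So output = 'value'

Answer: 'value'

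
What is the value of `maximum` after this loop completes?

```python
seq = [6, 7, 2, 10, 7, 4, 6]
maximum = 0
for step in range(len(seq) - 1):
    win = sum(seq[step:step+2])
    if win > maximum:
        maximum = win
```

Max sum of 2-element window in [6, 7, 2, 10, 7, 4, 6]
`maximum` takes the values: 0 → 13 → 17

Answer: 17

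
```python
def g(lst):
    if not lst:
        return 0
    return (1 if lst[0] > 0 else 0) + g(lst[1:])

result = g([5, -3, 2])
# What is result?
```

Count of positive elements in [5, -3, 2] = 2

Answer: 2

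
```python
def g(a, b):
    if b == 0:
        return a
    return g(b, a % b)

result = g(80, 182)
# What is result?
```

g(80, 182) -> g(182, 80) -> g(80, 22) -> g(22, 14) -> g(14, 8) -> g(8, 6) -> g(6, 2) -> g(2, 0) -> 2

Answer: 2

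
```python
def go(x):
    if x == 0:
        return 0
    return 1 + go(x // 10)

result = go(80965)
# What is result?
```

Count of digits of 80965: 5

Answer: 5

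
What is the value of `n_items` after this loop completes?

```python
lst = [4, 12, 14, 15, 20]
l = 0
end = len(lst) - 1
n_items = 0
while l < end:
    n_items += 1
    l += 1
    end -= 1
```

Iterations until pointers meet (list length 5)
`n_items` takes the values: 0 → 1 → 2

Answer: 2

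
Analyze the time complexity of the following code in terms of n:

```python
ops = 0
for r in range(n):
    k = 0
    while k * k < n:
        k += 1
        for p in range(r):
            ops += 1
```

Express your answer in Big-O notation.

Each loop level contributes: n × √n × n. Multiplying the contributions gives O(n^2√n).

Answer: O(n^2√n)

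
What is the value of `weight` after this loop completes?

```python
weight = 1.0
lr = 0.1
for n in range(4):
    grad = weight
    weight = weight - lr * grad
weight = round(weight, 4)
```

Gradient descent: w = 1.0 * (1 - 0.1)^4
`weight` takes the values: 1.0 → 0.9 → 0.81 → 0.729 → 0.6561

Answer: 0.6561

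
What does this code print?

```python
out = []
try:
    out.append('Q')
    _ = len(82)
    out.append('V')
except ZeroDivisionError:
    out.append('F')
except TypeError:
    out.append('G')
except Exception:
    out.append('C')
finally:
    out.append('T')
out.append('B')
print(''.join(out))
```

Execution trace: 'Q' (try body) → 'G' (except TypeError) → 'T' (finally) → 'B' (after the try/except). Output: QGTB

Answer: QGTB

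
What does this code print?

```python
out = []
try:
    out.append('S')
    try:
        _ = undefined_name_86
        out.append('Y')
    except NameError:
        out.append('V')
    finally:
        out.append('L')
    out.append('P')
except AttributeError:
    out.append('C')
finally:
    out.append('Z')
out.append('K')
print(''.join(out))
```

Execution trace: 'S' (try body) → 'V' (inner except NameError) → 'L' (inner finally) → 'P' (try body, no exception) → 'Z' (finally) → 'K' (after the try/except). Output: SVLPZK

Answer: SVLPZK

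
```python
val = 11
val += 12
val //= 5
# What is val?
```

Trace:
`val = 11` → val = 11
`val += 12` → val = 23
`val //= 5` → val = 4
So val = 4

Answer: 4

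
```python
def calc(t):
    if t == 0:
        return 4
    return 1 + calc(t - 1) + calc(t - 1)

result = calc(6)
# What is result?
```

calc(t) = 1 + 2·calc(t-1), calc(0)=4. Closed form: (4+1)·2^6 - 1 = 319.

Answer: 319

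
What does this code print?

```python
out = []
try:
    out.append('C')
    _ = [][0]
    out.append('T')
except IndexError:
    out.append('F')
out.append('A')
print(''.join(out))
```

Execution trace: 'C' (try body) → 'F' (except IndexError) → 'A' (after the try/except). Output: CFA

Answer: CFA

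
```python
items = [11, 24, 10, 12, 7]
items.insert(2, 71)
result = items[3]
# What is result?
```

Trace:
`items = [11, 24, 10, 12, 7]` → items = [11, 24, 10, 12, 7]
`items.insert(2, 71)` → items = [11, 24, 71, 10, 12, 7]
`result = items[3]` → result = 10
So result = 10

Answer: 10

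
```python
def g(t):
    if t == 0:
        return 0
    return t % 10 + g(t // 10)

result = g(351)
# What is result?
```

Sum of digits of 351: 1 + 5 + 3 = 9

Answer: 9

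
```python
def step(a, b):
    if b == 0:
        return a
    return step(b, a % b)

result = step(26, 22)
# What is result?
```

step(26, 22) -> step(22, 4) -> step(4, 2) -> step(2, 0) -> 2

Answer: 2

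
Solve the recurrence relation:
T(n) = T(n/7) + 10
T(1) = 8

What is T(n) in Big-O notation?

Each step divides n by 7 and adds 10. After log_7(n) steps we reach T(1)=8. So T(n) = 10·log_7(n) + 8 = O(log n).

Answer: O(log n)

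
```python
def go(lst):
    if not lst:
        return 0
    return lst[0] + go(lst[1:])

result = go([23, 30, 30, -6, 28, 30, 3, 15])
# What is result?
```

23 + 30 + 30 + (-6) + 28 + 30 + 3 + 15 + 0 = 153

Answer: 153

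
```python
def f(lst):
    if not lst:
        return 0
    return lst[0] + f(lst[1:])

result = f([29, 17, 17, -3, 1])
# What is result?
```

29 + 17 + 17 + (-3) + 1 + 0 = 61

Answer: 61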